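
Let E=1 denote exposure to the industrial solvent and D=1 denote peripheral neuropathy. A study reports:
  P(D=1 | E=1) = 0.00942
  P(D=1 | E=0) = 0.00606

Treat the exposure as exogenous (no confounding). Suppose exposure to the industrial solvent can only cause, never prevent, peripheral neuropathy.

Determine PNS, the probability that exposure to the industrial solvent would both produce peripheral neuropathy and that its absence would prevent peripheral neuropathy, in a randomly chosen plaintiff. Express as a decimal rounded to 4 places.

PNS ≈ 0.0034

Let p₁ = 0.00942, p₀ = 0.00606.
Under exogeneity and monotonicity, PNS = p₁ − p₀.
PNS = 0.00942 − 0.00606 = 0.00336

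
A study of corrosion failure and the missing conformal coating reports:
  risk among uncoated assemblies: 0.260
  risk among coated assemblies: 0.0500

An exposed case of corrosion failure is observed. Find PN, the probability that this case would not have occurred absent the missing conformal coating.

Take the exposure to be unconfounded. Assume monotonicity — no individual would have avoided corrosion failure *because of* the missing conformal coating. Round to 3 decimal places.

PN ≈ 0.808

Let p₁ = 0.26, p₀ = 0.05.
Under exogeneity and monotonicity, PN = (p₁ − p₀) / p₁.
PN = (0.26 − 0.05) / 0.26 = 0.21 / 0.26 ≈ 0.8077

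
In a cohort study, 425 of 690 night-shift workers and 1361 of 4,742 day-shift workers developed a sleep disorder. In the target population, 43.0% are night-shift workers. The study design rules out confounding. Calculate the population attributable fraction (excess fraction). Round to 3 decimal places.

PAF ≈ 0.330

p₁ = P(outcome | exposed) = 425/690 = 0.61594
p₀ = P(outcome | unexposed) = 1361/4742 = 0.28701
Overall risk P(Y=1) = π·p₁ + (1−π)·p₀ = 0.43×0.61594 + 0.57×0.28701 = 0.42845.
Under exogeneity, PAF = [P(Y=1) − p₀] / P(Y=1).
PAF = (0.42845 − 0.28701) / 0.42845 ≈ 0.3301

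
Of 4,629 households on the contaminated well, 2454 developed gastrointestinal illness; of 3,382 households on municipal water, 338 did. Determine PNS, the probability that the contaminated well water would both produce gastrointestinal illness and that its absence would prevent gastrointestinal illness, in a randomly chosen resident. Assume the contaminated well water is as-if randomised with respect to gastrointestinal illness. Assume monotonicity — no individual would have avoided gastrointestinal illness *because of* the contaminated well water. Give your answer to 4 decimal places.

PNS ≈ 0.4302

p₁ = P(outcome | exposed) = 2454/4629 = 0.53014
p₀ = P(outcome | unexposed) = 338/3382 = 0.099941
Under exogeneity and monotonicity, PNS = p₁ − p₀.
PNS = 0.53014 − 0.099941 = 0.4302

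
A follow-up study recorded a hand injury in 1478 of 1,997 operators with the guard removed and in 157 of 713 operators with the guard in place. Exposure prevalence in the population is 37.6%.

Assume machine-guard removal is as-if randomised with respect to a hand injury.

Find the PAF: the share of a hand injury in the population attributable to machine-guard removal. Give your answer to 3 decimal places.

PAF ≈ 0.470

p₁ = P(outcome | exposed) = 1478/1997 = 0.74011
p₀ = P(outcome | unexposed) = 157/713 = 0.2202
Overall risk P(Y=1) = π·p₁ + (1−π)·p₀ = 0.376×0.74011 + 0.624×0.2202 = 0.41568.
Under exogeneity, PAF = [P(Y=1) − p₀] / P(Y=1).
PAF = (0.41568 − 0.2202) / 0.41568 ≈ 0.4703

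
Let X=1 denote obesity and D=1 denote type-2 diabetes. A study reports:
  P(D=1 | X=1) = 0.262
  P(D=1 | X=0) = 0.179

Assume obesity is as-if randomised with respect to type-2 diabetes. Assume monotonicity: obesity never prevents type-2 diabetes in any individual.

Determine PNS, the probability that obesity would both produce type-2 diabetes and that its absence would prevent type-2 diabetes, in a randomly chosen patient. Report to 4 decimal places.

Let p₁ = 0.262, p₀ = 0.179.
Under exogeneity and monotonicity, PNS = p₁ − p₀.
PNS = 0.262 − 0.179 = 0.083

PNS ≈ 0.0830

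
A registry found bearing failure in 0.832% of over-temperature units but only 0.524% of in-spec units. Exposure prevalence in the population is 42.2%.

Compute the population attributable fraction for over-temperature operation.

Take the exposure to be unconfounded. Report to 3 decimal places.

PAF ≈ 0.199

p₁ = 0.00832, p₀ = 0.00524.
Overall risk P(Y=1) = π·p₁ + (1−π)·p₀ = 0.422×0.00832 + 0.578×0.00524 = 0.0065398.
Under exogeneity, PAF = [P(Y=1) − p₀] / P(Y=1).
PAF = (0.0065398 − 0.00524) / 0.0065398 ≈ 0.1987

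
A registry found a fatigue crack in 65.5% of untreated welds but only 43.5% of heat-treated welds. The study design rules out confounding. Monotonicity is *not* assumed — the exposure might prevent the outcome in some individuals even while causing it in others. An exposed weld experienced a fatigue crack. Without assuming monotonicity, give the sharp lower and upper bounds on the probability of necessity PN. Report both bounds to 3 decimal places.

0.336 ≤ PN ≤ 0.863

p₁ = 0.655, p₀ = 0.435.
Under exogeneity alone the bounds on PN are max{0,(p₁−p₀)/p₁} ≤ PN ≤ min{1,(1−p₀)/p₁}.
  lower = (p₁ − p₀)/p₁ = 0.22 / 0.655 ≈ 0.3359
  upper = min{1, (1 − p₀)/p₁} = 0.565 / 0.655 ≈ 0.8626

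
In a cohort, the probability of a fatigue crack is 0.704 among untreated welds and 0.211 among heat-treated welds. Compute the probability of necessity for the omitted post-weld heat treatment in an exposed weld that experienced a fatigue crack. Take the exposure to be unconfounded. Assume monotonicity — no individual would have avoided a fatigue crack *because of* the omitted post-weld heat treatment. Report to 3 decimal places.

Let p₁ = 0.704, p₀ = 0.211.
Under exogeneity and monotonicity, PN = (p₁ − p₀) / p₁.
PN = (0.704 − 0.211) / 0.704 = 0.493 / 0.704 ≈ 0.7003

PN ≈ 0.700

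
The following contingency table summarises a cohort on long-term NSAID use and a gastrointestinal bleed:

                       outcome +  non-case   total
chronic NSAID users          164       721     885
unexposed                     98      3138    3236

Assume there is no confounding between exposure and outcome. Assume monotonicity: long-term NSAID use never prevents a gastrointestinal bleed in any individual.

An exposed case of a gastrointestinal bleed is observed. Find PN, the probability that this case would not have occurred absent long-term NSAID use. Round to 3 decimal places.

p₁ = P(outcome | exposed) = 164/885 = 0.18531
p₀ = P(outcome | unexposed) = 98/3236 = 0.030284
Under exogeneity and monotonicity, PN = (p₁ − p₀)/p₁.
PN = (0.18531 − 0.030284) / 0.18531 ≈ 0.8366

PN ≈ 0.837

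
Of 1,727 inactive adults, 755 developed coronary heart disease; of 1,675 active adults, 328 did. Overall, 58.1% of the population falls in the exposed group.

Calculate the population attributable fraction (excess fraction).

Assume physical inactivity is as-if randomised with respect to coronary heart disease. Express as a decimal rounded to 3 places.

PAF ≈ 0.417

p₁ = P(outcome | exposed) = 755/1727 = 0.43717
p₀ = P(outcome | unexposed) = 328/1675 = 0.19582
Overall risk P(Y=1) = π·p₁ + (1−π)·p₀ = 0.581×0.43717 + 0.419×0.19582 = 0.33605.
Under exogeneity, PAF = [P(Y=1) − p₀] / P(Y=1).
PAF = (0.33605 − 0.19582) / 0.33605 ≈ 0.4173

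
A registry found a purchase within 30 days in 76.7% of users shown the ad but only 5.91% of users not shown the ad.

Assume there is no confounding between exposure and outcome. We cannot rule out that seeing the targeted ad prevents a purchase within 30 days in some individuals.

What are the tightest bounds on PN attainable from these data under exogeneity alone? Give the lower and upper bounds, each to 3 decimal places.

0.923 ≤ PN ≤ 1.000

p₁ = 0.767, p₀ = 0.0591.
Under exogeneity alone the bounds on PN are max{0,(p₁−p₀)/p₁} ≤ PN ≤ min{1,(1−p₀)/p₁}.
  lower = (p₁ − p₀)/p₁ = 0.7079 / 0.767 ≈ 0.9229
  upper = min{1, (1 − p₀)/p₁} = 0.9409 / 0.767 ≈ 1.2267 → capped at 1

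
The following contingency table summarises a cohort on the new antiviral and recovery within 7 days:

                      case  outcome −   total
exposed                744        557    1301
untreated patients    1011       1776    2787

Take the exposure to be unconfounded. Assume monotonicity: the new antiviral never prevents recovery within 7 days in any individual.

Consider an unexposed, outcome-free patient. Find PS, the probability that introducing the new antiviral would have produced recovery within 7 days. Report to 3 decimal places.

p₁ = P(outcome | exposed) = 744/1301 = 0.57187
p₀ = P(outcome | unexposed) = 1011/2787 = 0.36276
Under exogeneity and monotonicity, PS = (p₁ − p₀) / (1 − p₀).
PS = (0.57187 − 0.36276) / (1 − 0.36276) = 0.20911 / 0.63724 ≈ 0.3282

PS ≈ 0.328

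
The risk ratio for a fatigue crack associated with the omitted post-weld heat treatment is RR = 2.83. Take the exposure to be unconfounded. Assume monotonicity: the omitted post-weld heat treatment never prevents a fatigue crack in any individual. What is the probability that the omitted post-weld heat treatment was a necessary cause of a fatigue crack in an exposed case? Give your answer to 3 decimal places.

PN ≈ 0.647

Under exogeneity and monotonicity, PN = (RR − 1) / RR = 1 − 1/RR.
PN = (2.83 − 1) / 2.83 = 1.83 / 2.83 ≈ 0.6466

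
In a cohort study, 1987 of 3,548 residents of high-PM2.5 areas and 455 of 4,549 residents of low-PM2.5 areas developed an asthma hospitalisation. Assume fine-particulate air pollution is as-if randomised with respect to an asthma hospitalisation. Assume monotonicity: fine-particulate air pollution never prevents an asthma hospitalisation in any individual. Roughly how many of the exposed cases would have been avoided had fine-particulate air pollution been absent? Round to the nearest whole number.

about 1632 cases

p₁ = P(outcome | exposed) = 1987/3548 = 0.56003
p₀ = P(outcome | unexposed) = 455/4549 = 0.10002
PN = (p₁ − p₀)/p₁ = (0.56003 − 0.10002) / 0.56003 ≈ 0.82140.
Attributable cases ≈ PN × (exposed cases) = 0.82140 × 1987 ≈ 1632.12.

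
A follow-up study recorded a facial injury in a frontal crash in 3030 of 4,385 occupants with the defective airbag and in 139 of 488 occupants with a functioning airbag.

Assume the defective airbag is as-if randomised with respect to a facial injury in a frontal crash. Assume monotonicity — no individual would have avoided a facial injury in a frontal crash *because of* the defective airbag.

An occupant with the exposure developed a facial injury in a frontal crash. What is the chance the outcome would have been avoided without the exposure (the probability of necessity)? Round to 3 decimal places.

p₁ = P(outcome | exposed) = 3030/4385 = 0.69099
p₀ = P(outcome | unexposed) = 139/488 = 0.28484
Under exogeneity and monotonicity, PN = (p₁ − p₀) / p₁.
PN = (0.69099 − 0.28484) / 0.69099 = 0.40616 / 0.69099 ≈ 0.5878

PN ≈ 0.588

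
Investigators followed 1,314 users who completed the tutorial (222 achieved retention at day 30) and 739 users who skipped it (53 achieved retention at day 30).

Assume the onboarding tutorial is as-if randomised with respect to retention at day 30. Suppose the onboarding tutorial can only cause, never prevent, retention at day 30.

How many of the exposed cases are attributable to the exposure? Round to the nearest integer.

p₁ = P(outcome | exposed) = 222/1314 = 0.16895
p₀ = P(outcome | unexposed) = 53/739 = 0.071719
PN = (p₁ − p₀)/p₁ = (0.16895 − 0.071719) / 0.16895 ≈ 0.57550.
Attributable cases ≈ PN × (exposed cases) = 0.57550 × 222 ≈ 127.76.

about 128 cases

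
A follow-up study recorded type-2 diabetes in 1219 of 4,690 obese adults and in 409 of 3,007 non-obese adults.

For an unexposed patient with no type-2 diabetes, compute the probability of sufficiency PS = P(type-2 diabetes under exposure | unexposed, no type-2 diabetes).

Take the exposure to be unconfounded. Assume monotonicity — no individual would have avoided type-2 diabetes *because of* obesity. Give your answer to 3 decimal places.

PS ≈ 0.143

p₁ = P(outcome | exposed) = 1219/4690 = 0.25991
p₀ = P(outcome | unexposed) = 409/3007 = 0.13602
Under exogeneity and monotonicity, PS = (p₁ − p₀) / (1 − p₀).
PS = (0.25991 − 0.13602) / (1 − 0.13602) = 0.1239 / 0.86398 ≈ 0.1434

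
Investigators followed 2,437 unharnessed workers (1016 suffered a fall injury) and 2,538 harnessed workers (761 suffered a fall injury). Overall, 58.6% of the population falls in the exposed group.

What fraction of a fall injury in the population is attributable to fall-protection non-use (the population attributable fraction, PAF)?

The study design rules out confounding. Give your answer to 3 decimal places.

p₁ = P(outcome | exposed) = 1016/2437 = 0.41691
p₀ = P(outcome | unexposed) = 761/2538 = 0.29984
Overall risk P(Y=1) = π·p₁ + (1−π)·p₀ = 0.586×0.41691 + 0.414×0.29984 = 0.36844.
Under exogeneity, PAF = [P(Y=1) − p₀] / P(Y=1).
PAF = (0.36844 − 0.29984) / 0.36844 ≈ 0.1862

PAF ≈ 0.186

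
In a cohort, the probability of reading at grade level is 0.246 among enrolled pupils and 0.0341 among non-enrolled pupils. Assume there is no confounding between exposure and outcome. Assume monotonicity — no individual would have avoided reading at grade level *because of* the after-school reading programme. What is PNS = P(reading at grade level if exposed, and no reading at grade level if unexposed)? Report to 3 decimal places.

PNS ≈ 0.212

Let p₁ = 0.246, p₀ = 0.0341.
Under exogeneity and monotonicity, PNS = p₁ − p₀.
PNS = 0.246 − 0.0341 = 0.2119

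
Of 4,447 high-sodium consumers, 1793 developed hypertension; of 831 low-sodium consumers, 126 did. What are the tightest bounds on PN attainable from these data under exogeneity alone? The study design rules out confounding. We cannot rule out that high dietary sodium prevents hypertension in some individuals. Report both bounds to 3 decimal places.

p₁ = P(outcome | exposed) = 1793/4447 = 0.40319
p₀ = P(outcome | unexposed) = 126/831 = 0.15162
Under exogeneity alone the bounds on PN are max{0,(p₁−p₀)/p₁} ≤ PN ≤ min{1,(1−p₀)/p₁}.
  lower = (p₁ − p₀)/p₁ = 0.25157 / 0.40319 ≈ 0.6239
  upper = min{1, (1 − p₀)/p₁} = 0.84838 / 0.40319 ≈ 2.1041 → capped at 1

0.624 ≤ PN ≤ 1.000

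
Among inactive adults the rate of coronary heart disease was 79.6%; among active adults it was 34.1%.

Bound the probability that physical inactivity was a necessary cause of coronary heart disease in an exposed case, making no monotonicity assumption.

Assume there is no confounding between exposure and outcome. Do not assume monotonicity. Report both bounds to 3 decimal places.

p₁ = 0.796, p₀ = 0.341.
Under exogeneity alone the bounds on PN are max{0,(p₁−p₀)/p₁} ≤ PN ≤ min{1,(1−p₀)/p₁}.
  lower = (p₁ − p₀)/p₁ = 0.455 / 0.796 ≈ 0.5716
  upper = min{1, (1 − p₀)/p₁} = 0.659 / 0.796 ≈ 0.8279

0.572 ≤ PN ≤ 0.828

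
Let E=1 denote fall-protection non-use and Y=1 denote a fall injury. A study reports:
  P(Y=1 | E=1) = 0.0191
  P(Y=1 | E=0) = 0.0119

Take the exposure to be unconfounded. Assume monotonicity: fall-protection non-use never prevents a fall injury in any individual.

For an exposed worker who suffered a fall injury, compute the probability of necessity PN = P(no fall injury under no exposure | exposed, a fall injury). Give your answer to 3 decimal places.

Let p₁ = 0.0191, p₀ = 0.0119.
Under exogeneity and monotonicity, PN = (p₁ − p₀) / p₁.
PN = (0.0191 − 0.0119) / 0.0191 = 0.0072 / 0.0191 ≈ 0.3770

PN ≈ 0.377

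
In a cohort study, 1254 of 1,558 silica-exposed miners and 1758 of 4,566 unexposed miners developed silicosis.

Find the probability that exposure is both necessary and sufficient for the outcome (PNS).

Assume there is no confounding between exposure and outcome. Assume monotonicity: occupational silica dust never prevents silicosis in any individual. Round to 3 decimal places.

PNS ≈ 0.420

p₁ = P(outcome | exposed) = 1254/1558 = 0.80488
p₀ = P(outcome | unexposed) = 1758/4566 = 0.38502
Under exogeneity and monotonicity, PNS = p₁ − p₀.
PNS = 0.80488 − 0.38502 = 0.41986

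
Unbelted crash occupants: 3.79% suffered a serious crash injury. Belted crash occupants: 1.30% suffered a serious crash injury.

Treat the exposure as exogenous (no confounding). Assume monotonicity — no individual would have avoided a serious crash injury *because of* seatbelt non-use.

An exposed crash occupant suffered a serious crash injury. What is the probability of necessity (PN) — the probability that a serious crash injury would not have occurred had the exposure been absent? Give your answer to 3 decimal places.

PN ≈ 0.657

p₁ = 0.0379, p₀ = 0.013.
Under exogeneity and monotonicity, PN = (p₁ − p₀) / p₁.
PN = (0.0379 − 0.013) / 0.0379 = 0.0249 / 0.0379 ≈ 0.6570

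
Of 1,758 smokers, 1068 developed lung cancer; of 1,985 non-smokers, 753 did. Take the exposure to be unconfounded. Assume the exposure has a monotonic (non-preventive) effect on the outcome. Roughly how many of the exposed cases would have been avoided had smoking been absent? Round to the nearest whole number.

about 401 cases

p₁ = P(outcome | exposed) = 1068/1758 = 0.60751
p₀ = P(outcome | unexposed) = 753/1985 = 0.37935
PN = (p₁ − p₀)/p₁ = (0.60751 − 0.37935) / 0.60751 ≈ 0.37557.
Attributable cases ≈ PN × (exposed cases) = 0.37557 × 1068 ≈ 401.11.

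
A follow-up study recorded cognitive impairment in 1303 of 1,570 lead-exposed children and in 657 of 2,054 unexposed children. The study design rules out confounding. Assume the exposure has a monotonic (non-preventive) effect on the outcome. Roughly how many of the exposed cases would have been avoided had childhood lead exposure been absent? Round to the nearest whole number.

about 801 cases

p₁ = P(outcome | exposed) = 1303/1570 = 0.82994
p₀ = P(outcome | unexposed) = 657/2054 = 0.31986
PN = (p₁ − p₀)/p₁ = (0.82994 − 0.31986) / 0.82994 ≈ 0.61459.
Attributable cases ≈ PN × (exposed cases) = 0.61459 × 1303 ≈ 800.81.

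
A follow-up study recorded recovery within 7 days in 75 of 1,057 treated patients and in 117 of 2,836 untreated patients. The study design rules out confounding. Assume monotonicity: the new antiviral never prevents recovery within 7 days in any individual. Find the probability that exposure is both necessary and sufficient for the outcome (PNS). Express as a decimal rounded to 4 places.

PNS ≈ 0.0297

p₁ = P(outcome | exposed) = 75/1057 = 0.070956
p₀ = P(outcome | unexposed) = 117/2836 = 0.041255
Under exogeneity and monotonicity, PNS = p₁ − p₀.
PNS = 0.070956 − 0.041255 = 0.0297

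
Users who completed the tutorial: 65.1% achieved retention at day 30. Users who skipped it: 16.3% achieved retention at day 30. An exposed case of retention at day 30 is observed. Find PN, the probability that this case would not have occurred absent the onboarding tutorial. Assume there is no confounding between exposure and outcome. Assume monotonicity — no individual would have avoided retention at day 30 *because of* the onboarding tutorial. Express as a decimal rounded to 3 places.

PN ≈ 0.750

p₁ = 0.651, p₀ = 0.163.
Under exogeneity and monotonicity, PN = (p₁ − p₀) / p₁.
PN = (0.651 − 0.163) / 0.651 = 0.488 / 0.651 ≈ 0.7496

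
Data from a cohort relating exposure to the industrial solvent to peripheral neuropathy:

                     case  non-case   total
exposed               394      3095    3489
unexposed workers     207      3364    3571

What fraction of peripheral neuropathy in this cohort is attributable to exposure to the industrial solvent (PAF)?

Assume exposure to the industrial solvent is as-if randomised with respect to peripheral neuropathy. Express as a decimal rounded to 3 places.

p₁ = P(outcome | exposed) = 394/3489 = 0.11293
p₀ = P(outcome | unexposed) = 207/3571 = 0.057967
Exposure prevalence π = 3489/7060 = 0.49419; overall risk P(Y=1) = 0.085127.
Under exogeneity, PAF = [P(Y=1) − p₀]/P(Y=1).
PAF = (0.085127 − 0.057967) / 0.085127 ≈ 0.3191

PAF ≈ 0.319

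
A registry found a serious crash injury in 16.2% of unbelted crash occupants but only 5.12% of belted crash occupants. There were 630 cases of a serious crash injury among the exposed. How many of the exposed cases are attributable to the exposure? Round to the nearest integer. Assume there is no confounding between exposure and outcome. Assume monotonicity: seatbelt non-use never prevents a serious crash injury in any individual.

about 431 cases

p₁ = 0.162, p₀ = 0.0512.
PN = (p₁ − p₀)/p₁ = (0.162 − 0.0512) / 0.162 ≈ 0.68395.
Attributable cases ≈ PN × (exposed cases) = 0.68395 × 630 ≈ 430.89.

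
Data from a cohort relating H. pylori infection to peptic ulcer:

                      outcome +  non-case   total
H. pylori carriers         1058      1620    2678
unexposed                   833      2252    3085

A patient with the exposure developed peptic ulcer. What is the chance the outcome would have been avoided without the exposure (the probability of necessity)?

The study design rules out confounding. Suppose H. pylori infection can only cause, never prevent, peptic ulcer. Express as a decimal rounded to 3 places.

PN ≈ 0.317

p₁ = P(outcome | exposed) = 1058/2678 = 0.39507
p₀ = P(outcome | unexposed) = 833/3085 = 0.27002
Under exogeneity and monotonicity, PN = (p₁ − p₀) / p₁.
PN = (0.39507 − 0.27002) / 0.39507 = 0.12505 / 0.39507 ≈ 0.3165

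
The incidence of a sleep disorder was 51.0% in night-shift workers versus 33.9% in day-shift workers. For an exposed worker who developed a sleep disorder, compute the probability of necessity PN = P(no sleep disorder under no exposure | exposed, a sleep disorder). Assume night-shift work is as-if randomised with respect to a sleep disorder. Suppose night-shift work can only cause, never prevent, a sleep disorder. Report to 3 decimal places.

p₁ = 0.51, p₀ = 0.339.
Under exogeneity and monotonicity, PN = (p₁ − p₀) / p₁.
PN = (0.51 − 0.339) / 0.51 = 0.171 / 0.51 ≈ 0.3353

PN ≈ 0.335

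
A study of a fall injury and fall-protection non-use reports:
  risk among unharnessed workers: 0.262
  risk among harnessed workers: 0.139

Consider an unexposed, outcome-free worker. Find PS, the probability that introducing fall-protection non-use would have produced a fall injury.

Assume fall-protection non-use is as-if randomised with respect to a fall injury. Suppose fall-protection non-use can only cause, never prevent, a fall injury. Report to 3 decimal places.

Let p₁ = 0.262, p₀ = 0.139.
Under exogeneity and monotonicity, PS = (p₁ − p₀) / (1 − p₀).
PS = (0.262 − 0.139) / (1 − 0.139) = 0.123 / 0.861 ≈ 0.1429

PS ≈ 0.143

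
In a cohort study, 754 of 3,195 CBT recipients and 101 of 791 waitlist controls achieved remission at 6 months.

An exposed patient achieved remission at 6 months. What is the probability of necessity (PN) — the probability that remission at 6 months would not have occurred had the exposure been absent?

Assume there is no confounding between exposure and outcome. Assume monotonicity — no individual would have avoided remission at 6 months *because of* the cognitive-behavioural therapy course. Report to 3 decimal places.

p₁ = P(outcome | exposed) = 754/3195 = 0.23599
p₀ = P(outcome | unexposed) = 101/791 = 0.12769
Under exogeneity and monotonicity, PN = (p₁ − p₀) / p₁.
PN = (0.23599 − 0.12769) / 0.23599 = 0.10831 / 0.23599 ≈ 0.4589

PN ≈ 0.459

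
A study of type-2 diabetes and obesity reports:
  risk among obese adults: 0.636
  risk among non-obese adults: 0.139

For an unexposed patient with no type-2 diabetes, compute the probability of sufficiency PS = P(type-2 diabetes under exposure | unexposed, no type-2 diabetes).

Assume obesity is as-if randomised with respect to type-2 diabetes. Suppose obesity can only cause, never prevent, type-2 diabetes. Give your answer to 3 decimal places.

Let p₁ = 0.636, p₀ = 0.139.
Under exogeneity and monotonicity, PS = (p₁ − p₀) / (1 − p₀).
PS = (0.636 − 0.139) / (1 − 0.139) = 0.497 / 0.861 ≈ 0.5772

PS ≈ 0.577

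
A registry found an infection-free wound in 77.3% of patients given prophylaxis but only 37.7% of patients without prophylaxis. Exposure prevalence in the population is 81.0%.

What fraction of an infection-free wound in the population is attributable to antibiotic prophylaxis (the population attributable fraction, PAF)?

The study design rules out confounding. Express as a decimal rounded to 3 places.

p₁ = 0.773, p₀ = 0.377.
Overall risk P(Y=1) = π·p₁ + (1−π)·p₀ = 0.81×0.773 + 0.19×0.377 = 0.69776.
Under exogeneity, PAF = [P(Y=1) − p₀] / P(Y=1).
PAF = (0.69776 − 0.377) / 0.69776 ≈ 0.4597

PAF ≈ 0.460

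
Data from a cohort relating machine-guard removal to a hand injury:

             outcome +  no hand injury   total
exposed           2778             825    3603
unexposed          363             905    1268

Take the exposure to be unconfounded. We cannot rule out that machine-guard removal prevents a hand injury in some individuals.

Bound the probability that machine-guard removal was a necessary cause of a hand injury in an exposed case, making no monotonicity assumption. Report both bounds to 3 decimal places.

0.629 ≤ PN ≤ 0.926

p₁ = P(outcome | exposed) = 2778/3603 = 0.77102
p₀ = P(outcome | unexposed) = 363/1268 = 0.28628
Under exogeneity alone the bounds on PN are max{0,(p₁−p₀)/p₁} ≤ PN ≤ min{1,(1−p₀)/p₁}.
  lower = (p₁ − p₀)/p₁ = 0.48475 / 0.77102 ≈ 0.6287
  upper = min{1, (1 − p₀)/p₁} = 0.71372 / 0.77102 ≈ 0.9257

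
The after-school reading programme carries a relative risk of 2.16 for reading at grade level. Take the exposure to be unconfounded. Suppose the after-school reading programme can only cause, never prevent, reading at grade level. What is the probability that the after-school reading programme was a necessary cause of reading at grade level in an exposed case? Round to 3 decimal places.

Under exogeneity and monotonicity, PN = (RR − 1) / RR = 1 − 1/RR.
PN = (2.16 − 1) / 2.16 = 1.16 / 2.16 ≈ 0.5370

PN ≈ 0.537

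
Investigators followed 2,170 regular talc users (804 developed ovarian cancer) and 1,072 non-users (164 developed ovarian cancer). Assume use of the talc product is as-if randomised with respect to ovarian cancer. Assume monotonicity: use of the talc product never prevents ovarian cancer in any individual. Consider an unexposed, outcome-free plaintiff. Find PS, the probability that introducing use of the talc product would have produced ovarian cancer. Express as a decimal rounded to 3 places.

PS ≈ 0.257

p₁ = P(outcome | exposed) = 804/2170 = 0.37051
p₀ = P(outcome | unexposed) = 164/1072 = 0.15299
Under exogeneity and monotonicity, PS = (p₁ − p₀) / (1 − p₀).
PS = (0.37051 − 0.15299) / (1 − 0.15299) = 0.21752 / 0.84701 ≈ 0.2568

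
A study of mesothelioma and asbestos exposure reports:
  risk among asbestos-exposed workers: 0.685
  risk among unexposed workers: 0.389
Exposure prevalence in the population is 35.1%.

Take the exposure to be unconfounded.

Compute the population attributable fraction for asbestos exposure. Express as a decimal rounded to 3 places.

Let p₁ = 0.685, p₀ = 0.389.
Overall risk P(Y=1) = π·p₁ + (1−π)·p₀ = 0.351×0.685 + 0.649×0.389 = 0.4929.
Under exogeneity, PAF = [P(Y=1) − p₀] / P(Y=1).
PAF = (0.4929 − 0.389) / 0.4929 ≈ 0.2108

PAF ≈ 0.211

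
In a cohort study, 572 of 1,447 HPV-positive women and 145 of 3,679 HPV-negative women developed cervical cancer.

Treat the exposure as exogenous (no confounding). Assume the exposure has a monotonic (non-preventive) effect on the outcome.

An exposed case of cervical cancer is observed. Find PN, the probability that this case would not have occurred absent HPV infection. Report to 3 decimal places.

PN ≈ 0.900

p₁ = P(outcome | exposed) = 572/1447 = 0.3953
p₀ = P(outcome | unexposed) = 145/3679 = 0.039413
Under exogeneity and monotonicity, PN = (p₁ − p₀) / p₁.
PN = (0.3953 − 0.039413) / 0.3953 = 0.35589 / 0.3953 ≈ 0.9003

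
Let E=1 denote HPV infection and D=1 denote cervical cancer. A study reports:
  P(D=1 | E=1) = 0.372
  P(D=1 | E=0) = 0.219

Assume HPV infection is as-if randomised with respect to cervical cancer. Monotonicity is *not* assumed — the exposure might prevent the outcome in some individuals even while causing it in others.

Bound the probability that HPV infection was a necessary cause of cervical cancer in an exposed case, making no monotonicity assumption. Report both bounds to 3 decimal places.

Let p₁ = 0.372, p₀ = 0.219.
Under exogeneity alone the bounds on PN are max{0,(p₁−p₀)/p₁} ≤ PN ≤ min{1,(1−p₀)/p₁}.
  lower = (p₁ − p₀)/p₁ = 0.153 / 0.372 ≈ 0.4113
  upper = min{1, (1 − p₀)/p₁} = 0.781 / 0.372 ≈ 2.0995 → capped at 1

0.411 ≤ PN ≤ 1.000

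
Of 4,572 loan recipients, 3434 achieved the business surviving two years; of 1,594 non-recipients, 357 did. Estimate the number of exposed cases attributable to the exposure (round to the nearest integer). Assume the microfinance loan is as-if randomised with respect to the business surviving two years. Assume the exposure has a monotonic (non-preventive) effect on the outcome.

about 2410 cases

p₁ = P(outcome | exposed) = 3434/4572 = 0.75109
p₀ = P(outcome | unexposed) = 357/1594 = 0.22396
PN = (p₁ − p₀)/p₁ = (0.75109 − 0.22396) / 0.75109 ≈ 0.70181.
Attributable cases ≈ PN × (exposed cases) = 0.70181 × 3434 ≈ 2410.03.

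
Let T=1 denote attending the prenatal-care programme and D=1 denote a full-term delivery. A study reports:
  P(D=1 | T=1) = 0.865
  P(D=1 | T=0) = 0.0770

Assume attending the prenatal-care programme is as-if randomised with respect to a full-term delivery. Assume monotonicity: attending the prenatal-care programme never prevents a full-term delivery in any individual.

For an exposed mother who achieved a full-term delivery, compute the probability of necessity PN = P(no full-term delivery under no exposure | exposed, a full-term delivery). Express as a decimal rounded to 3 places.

PN ≈ 0.911

Let p₁ = 0.865, p₀ = 0.077.
Under exogeneity and monotonicity, PN = (p₁ − p₀) / p₁.
PN = (0.865 − 0.077) / 0.865 = 0.788 / 0.865 ≈ 0.9110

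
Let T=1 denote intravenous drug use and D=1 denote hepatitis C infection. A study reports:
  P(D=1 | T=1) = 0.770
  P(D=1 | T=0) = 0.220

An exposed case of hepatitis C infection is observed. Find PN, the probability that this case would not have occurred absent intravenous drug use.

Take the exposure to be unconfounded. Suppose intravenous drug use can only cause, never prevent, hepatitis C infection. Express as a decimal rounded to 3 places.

PN ≈ 0.714

Let p₁ = 0.77, p₀ = 0.22.
Under exogeneity and monotonicity, PN = (p₁ − p₀) / p₁.
PN = (0.77 − 0.22) / 0.77 = 0.55 / 0.77 ≈ 0.7143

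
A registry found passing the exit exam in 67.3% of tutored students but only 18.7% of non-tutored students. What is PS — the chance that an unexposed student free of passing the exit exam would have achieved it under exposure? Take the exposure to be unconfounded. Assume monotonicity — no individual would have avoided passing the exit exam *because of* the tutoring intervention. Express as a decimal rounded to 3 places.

p₁ = 0.673, p₀ = 0.187.
Under exogeneity and monotonicity, PS = (p₁ − p₀) / (1 − p₀).
PS = (0.673 − 0.187) / (1 − 0.187) = 0.486 / 0.813 ≈ 0.5978

PS ≈ 0.598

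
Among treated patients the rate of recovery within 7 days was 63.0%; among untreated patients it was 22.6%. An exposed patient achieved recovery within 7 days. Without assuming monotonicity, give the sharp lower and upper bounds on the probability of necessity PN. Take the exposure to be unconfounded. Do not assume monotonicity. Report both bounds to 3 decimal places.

0.641 ≤ PN ≤ 1.000

p₁ = 0.63, p₀ = 0.226.
Under exogeneity alone the bounds on PN are max{0,(p₁−p₀)/p₁} ≤ PN ≤ min{1,(1−p₀)/p₁}.
  lower = (p₁ − p₀)/p₁ = 0.404 / 0.63 ≈ 0.6413
  upper = min{1, (1 − p₀)/p₁} = 0.774 / 0.63 ≈ 1.2286 → capped at 1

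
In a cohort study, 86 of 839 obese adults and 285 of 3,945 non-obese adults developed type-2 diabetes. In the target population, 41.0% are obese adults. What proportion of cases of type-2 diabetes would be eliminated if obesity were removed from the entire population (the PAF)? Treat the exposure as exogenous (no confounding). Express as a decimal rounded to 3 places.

p₁ = P(outcome | exposed) = 86/839 = 0.1025
p₀ = P(outcome | unexposed) = 285/3945 = 0.072243
Overall risk P(Y=1) = π·p₁ + (1−π)·p₀ = 0.41×0.1025 + 0.59×0.072243 = 0.08465.
Under exogeneity, PAF = [P(Y=1) − p₀] / P(Y=1).
PAF = (0.08465 − 0.072243) / 0.08465 ≈ 0.1466

PAF ≈ 0.147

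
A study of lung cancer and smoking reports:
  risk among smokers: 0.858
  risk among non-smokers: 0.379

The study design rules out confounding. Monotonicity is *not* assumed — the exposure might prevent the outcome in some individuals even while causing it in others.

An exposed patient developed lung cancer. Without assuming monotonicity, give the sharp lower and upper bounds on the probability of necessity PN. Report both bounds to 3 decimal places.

0.558 ≤ PN ≤ 0.724

Let p₁ = 0.858, p₀ = 0.379.
Under exogeneity alone the bounds on PN are max{0,(p₁−p₀)/p₁} ≤ PN ≤ min{1,(1−p₀)/p₁}.
  lower = (p₁ − p₀)/p₁ = 0.479 / 0.858 ≈ 0.5583
  upper = min{1, (1 − p₀)/p₁} = 0.621 / 0.858 ≈ 0.7238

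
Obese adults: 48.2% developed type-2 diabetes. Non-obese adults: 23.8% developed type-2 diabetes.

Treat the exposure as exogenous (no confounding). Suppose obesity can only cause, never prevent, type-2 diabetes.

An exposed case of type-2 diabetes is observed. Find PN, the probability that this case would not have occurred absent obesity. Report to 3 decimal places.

p₁ = 0.482, p₀ = 0.238.
Under exogeneity and monotonicity, PN = (p₁ − p₀) / p₁.
PN = (0.482 − 0.238) / 0.482 = 0.244 / 0.482 ≈ 0.5062

PN ≈ 0.506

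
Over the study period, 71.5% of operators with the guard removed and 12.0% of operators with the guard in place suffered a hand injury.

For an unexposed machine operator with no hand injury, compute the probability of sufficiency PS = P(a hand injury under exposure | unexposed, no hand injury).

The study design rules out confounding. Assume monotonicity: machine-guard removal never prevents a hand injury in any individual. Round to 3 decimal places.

PS ≈ 0.676

p₁ = 0.715, p₀ = 0.12.
Under exogeneity and monotonicity, PS = (p₁ − p₀) / (1 − p₀).
PS = (0.715 − 0.12) / (1 − 0.12) = 0.595 / 0.88 ≈ 0.6761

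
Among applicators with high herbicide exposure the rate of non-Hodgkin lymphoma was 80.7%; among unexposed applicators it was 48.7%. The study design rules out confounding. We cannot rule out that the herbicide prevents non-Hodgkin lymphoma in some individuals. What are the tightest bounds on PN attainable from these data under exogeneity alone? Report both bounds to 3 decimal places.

0.397 ≤ PN ≤ 0.636

p₁ = 0.807, p₀ = 0.487.
Under exogeneity alone the bounds on PN are max{0,(p₁−p₀)/p₁} ≤ PN ≤ min{1,(1−p₀)/p₁}.
  lower = (p₁ − p₀)/p₁ = 0.32 / 0.807 ≈ 0.3965
  upper = min{1, (1 − p₀)/p₁} = 0.513 / 0.807 ≈ 0.6357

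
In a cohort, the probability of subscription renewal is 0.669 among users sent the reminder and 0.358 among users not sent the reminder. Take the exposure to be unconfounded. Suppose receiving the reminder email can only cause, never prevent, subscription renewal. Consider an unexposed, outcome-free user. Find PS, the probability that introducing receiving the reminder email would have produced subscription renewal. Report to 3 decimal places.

PS ≈ 0.484

Let p₁ = 0.669, p₀ = 0.358.
Under exogeneity and monotonicity, PS = (p₁ − p₀) / (1 − p₀).
PS = (0.669 − 0.358) / (1 − 0.358) = 0.311 / 0.642 ≈ 0.4844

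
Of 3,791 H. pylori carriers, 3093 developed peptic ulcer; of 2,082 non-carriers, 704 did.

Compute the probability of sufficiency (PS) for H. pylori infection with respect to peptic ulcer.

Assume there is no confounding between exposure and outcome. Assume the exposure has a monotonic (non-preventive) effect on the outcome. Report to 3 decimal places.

PS ≈ 0.722

p₁ = P(outcome | exposed) = 3093/3791 = 0.81588
p₀ = P(outcome | unexposed) = 704/2082 = 0.33814
Under exogeneity and monotonicity, PS = (p₁ − p₀) / (1 − p₀).
PS = (0.81588 − 0.33814) / (1 − 0.33814) = 0.47774 / 0.66186 ≈ 0.7218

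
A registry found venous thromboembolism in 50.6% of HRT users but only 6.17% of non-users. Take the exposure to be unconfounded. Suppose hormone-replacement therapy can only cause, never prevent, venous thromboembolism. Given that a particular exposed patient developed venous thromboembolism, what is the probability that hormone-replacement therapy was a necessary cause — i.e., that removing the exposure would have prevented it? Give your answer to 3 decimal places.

p₁ = 0.506, p₀ = 0.0617.
Under exogeneity and monotonicity, PN = (p₁ − p₀) / p₁.
PN = (0.506 − 0.0617) / 0.506 = 0.4443 / 0.506 ≈ 0.8781

PN ≈ 0.878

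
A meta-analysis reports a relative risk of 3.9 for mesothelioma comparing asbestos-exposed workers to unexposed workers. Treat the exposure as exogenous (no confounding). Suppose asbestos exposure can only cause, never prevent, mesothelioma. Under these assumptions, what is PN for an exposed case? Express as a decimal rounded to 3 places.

Under exogeneity and monotonicity, PN = (RR − 1) / RR = 1 − 1/RR.
PN = (3.9 − 1) / 3.9 = 2.9 / 3.9 ≈ 0.7436

PN ≈ 0.744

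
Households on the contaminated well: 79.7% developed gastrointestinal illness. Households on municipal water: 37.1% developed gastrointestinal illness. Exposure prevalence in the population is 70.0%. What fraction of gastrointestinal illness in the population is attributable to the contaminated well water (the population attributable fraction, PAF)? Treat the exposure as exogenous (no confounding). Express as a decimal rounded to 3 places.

PAF ≈ 0.446

p₁ = 0.797, p₀ = 0.371.
Overall risk P(Y=1) = π·p₁ + (1−π)·p₀ = 0.7×0.797 + 0.3×0.371 = 0.6692.
Under exogeneity, PAF = [P(Y=1) − p₀] / P(Y=1).
PAF = (0.6692 − 0.371) / 0.6692 ≈ 0.4456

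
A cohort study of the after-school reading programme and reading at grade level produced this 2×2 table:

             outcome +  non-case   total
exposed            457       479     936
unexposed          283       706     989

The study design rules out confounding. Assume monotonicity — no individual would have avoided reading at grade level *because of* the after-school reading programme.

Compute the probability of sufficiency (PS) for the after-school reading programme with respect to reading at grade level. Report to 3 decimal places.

p₁ = P(outcome | exposed) = 457/936 = 0.48825
p₀ = P(outcome | unexposed) = 283/989 = 0.28615
Under exogeneity and monotonicity, PS = (p₁ − p₀) / (1 − p₀).
PS = (0.48825 − 0.28615) / (1 − 0.28615) = 0.2021 / 0.71385 ≈ 0.2831

PS ≈ 0.283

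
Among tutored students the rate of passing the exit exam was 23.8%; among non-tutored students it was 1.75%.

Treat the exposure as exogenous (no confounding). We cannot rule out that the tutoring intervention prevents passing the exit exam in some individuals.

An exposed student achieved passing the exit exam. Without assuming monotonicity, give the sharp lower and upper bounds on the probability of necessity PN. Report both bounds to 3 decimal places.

0.926 ≤ PN ≤ 1.000

p₁ = 0.238, p₀ = 0.0175.
Under exogeneity alone the bounds on PN are max{0,(p₁−p₀)/p₁} ≤ PN ≤ min{1,(1−p₀)/p₁}.
  lower = (p₁ − p₀)/p₁ = 0.2205 / 0.238 ≈ 0.9265
  upper = min{1, (1 − p₀)/p₁} = 0.9825 / 0.238 ≈ 4.1282 → capped at 1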